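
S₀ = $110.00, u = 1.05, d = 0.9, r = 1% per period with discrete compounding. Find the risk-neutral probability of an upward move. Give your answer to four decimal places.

p = 0.7333

Risk-neutral probability p = (1 + 0.01 − 0.9)/(1.05 − 0.9) = 0.1100/0.1500 = 0.7333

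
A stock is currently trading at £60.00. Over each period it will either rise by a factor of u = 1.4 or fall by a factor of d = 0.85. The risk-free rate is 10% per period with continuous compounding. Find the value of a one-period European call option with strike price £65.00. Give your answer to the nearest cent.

£7.98

Risk-neutral probability p = (e^0.1 − 0.85)/(1.4 − 0.85) = 0.2552/0.5500 = 0.4639
Terminal stock prices: S_u = 84, S_d = 51
Terminal payoffs (S − K): max(19, 0) = 19, max(-14, 0) = 0
Node 0 (S = 60): V_0 = e^(−0.1)·[0.4639·19.0000 + 0.5361·0.0000] = 7.9761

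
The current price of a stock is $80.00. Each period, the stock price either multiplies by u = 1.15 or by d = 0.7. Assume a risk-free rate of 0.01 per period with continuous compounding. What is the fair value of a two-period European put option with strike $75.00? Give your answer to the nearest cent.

Risk-neutral probability p = (e^0.01 − 0.7)/(1.15 − 0.7) = 0.3101/0.4500 = 0.6890
Terminal stock prices: S_uu = 105.8, S_ud = 64.4, S_dd = 39.2
Terminal payoffs (K − S): max(-30.8, 0) = 0, max(10.6, 0) = 10.6, max(35.8, 0) = 35.8
Node u (S = 92): V_u = e^(−0.01)·[0.6890·0.0000 + 0.3110·10.6000] = 3.2638
Node d (S = 56): V_d = e^(−0.01)·[0.6890·10.6000 + 0.3110·35.8000] = 18.2537
Node 0 (S = 80): V_0 = e^(−0.01)·[0.6890·3.2638 + 0.3110·18.2537] = 7.8468

$7.85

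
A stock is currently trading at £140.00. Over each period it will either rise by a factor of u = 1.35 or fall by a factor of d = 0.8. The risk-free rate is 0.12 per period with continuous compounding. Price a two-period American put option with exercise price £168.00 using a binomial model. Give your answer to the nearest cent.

£28.00

Risk-neutral probability p = (e^0.12 − 0.8)/(1.35 − 0.8) = 0.3275/0.5500 = 0.5954
Terminal stock prices: S_uu = 255.2, S_ud = 151.2, S_dd = 89.6
Terminal payoffs (K − S): max(-87.15, 0) = 0, max(16.8, 0) = 16.8, max(78.4, 0) = 78.4
Node u (S = 189): continuation = e^(−0.12)·[0.5954·0.0000 + 0.4046·16.8000] = 6.0279; exercise value = 0.0000 ≤ continuation, so V_u = 6.0279
Node d (S = 112): continuation = e^(−0.12)·[0.5954·16.8000 + 0.4046·78.4000] = 37.0026; exercise value = 56.0000 > continuation, so V_d = 56.0000 (exercise)
Node 0 (S = 140): continuation = e^(−0.12)·[0.5954·6.0279 + 0.4046·56.0000] = 23.2765; exercise value = 28.0000 > continuation, so V_0 = 28.0000 (exercise)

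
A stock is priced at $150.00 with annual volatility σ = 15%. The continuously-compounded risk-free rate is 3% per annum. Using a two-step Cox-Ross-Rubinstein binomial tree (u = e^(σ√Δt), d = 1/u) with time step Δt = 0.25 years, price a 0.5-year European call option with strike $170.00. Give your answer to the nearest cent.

CRR parameters: u = e^(σ√Δt) = e^(0.15·√0.25) = 1.0779, d = 1/u = 0.9277
Per-period rate: rΔt = 0.03·0.25 = 0.0075, so R = e^0.0075 = 1.0075
Risk-neutral probability p = (e^0.0075 − 0.9277)/(1.0779 − 0.9277) = 0.0798/0.1501 = 0.5314
Terminal stock prices: S_uu = 174.3, S_ud = 150, S_dd = 129.1
Terminal payoffs (S − K): max(4.275, 0) = 4.275, max(-20, 0) = 0, max(-40.89, 0) = 0
Node u (S = 161.7): V_u = e^(−0.0075)·[0.5314·4.2751 + 0.4686·0.0000] = 2.2548
Node d (S = 139.2): V_d = e^(−0.0075)·[0.5314·0.0000 + 0.4686·0.0000] = 0.0000
Node 0 (S = 150): V_0 = e^(−0.0075)·[0.5314·2.2548 + 0.4686·0.0000] = 1.1893

$1.19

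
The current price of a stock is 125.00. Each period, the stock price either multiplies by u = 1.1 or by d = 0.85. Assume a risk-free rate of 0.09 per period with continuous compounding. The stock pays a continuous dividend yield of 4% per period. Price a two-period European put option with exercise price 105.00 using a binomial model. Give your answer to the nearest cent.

0.47

Per-period risk-free factor R = e^0.09 = 1.0942; dividend-adjusted growth = e^(0.09−0.04) = 1.0513.
Risk-neutral probability p = (1.0513 − 0.85)/(1.1 − 0.85) = 0.2013/0.2500 = 0.8051
Terminal stock prices: S_uu = 151.3, S_ud = 116.9, S_dd = 90.31
Terminal payoffs (K − S): max(-46.25, 0) = 0, max(-11.88, 0) = 0, max(14.69, 0) = 14.69
Node u (S = 137.5): V_u = e^(−0.09)·[0.8051·0.0000 + 0.1949·0.0000] = 0.0000
Node d (S = 106.2): V_d = e^(−0.09)·[0.8051·0.0000 + 0.1949·14.6875] = 2.6164
Node 0 (S = 125): V_0 = e^(−0.09)·[0.8051·0.0000 + 0.1949·2.6164] = 0.4661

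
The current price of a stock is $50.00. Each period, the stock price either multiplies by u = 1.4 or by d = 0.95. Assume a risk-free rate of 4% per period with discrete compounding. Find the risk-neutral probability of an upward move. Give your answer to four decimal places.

p = 0.2000

Risk-neutral probability p = (1 + 0.04 − 0.95)/(1.4 − 0.95) = 0.0900/0.4500 = 0.2000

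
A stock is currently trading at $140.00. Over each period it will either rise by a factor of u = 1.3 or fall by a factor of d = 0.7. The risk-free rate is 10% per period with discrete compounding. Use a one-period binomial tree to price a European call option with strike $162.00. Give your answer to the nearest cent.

Risk-neutral probability p = (1 + 0.1 − 0.7)/(1.3 − 0.7) = 0.4000/0.6000 = 0.6667
Terminal stock prices: S_u = 182, S_d = 98
Terminal payoffs (S − K): max(20, 0) = 20, max(-64, 0) = 0
Node 0 (S = 140): V_0 = 1/1.1·[0.6667·20.0000 + 0.3333·0.0000] = 12.1212

$12.12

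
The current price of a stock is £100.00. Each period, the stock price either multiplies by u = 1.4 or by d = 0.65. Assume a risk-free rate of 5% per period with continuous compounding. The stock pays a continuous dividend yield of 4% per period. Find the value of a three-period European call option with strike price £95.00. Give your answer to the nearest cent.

Per-period risk-free factor R = e^0.05 = 1.0513; dividend-adjusted growth = e^(0.05−0.04) = 1.0101.
Risk-neutral probability p = (1.0101 − 0.65)/(1.4 − 0.65) = 0.3601/0.7500 = 0.4801
Terminal stock prices: S_uuu = 274.4, S_uud = 127.4, S_udd = 59.15, S_ddd = 27.46
Terminal payoffs (S − K): max(179.4, 0) = 179.4, max(32.4, 0) = 32.4, max(-35.85, 0) = 0, max(-67.54, 0) = 0
Node uu (S = 196): V_uu = e^(−0.05)·[0.4801·179.4000 + 0.5199·32.4000] = 97.9479
Node ud (S = 91): V_ud = e^(−0.05)·[0.4801·32.4000 + 0.5199·0.0000] = 14.7956
Node dd (S = 42.25): V_dd = e^(−0.05)·[0.4801·0.0000 + 0.5199·0.0000] = 0.0000
Node u (S = 140): V_u = e^(−0.05)·[0.4801·97.9479 + 0.5199·14.7956] = 52.0458
Node d (S = 65): V_d = e^(−0.05)·[0.4801·14.7956 + 0.5199·0.0000] = 6.7565
Node 0 (S = 100): V_0 = e^(−0.05)·[0.4801·52.0458 + 0.5199·6.7565] = 27.1085

£27.11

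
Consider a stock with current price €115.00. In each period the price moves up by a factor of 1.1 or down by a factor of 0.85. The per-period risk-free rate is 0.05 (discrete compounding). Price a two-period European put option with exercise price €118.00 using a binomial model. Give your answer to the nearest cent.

€4.31

Risk-neutral probability p = (1 + 0.05 − 0.85)/(1.1 − 0.85) = 0.2000/0.2500 = 0.8000
Terminal stock prices: S_uu = 139.2, S_ud = 107.5, S_dd = 83.09
Terminal payoffs (K − S): max(-21.15, 0) = 0, max(10.47, 0) = 10.47, max(34.91, 0) = 34.91
Node u (S = 126.5): V_u = 1/1.05·[0.8000·0.0000 + 0.2000·10.4750] = 1.9952
Node d (S = 97.75): V_d = 1/1.05·[0.8000·10.4750 + 0.2000·34.9125] = 14.6310
Node 0 (S = 115): V_0 = 1/1.05·[0.8000·1.9952 + 0.2000·14.6310] = 4.3070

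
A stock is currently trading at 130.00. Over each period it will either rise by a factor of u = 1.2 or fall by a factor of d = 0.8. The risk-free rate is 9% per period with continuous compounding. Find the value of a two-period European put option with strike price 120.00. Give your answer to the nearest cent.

2.15

Risk-neutral probability p = (e^0.09 − 0.8)/(1.2 − 0.8) = 0.2942/0.4000 = 0.7354
Terminal stock prices: S_uu = 187.2, S_ud = 124.8, S_dd = 83.2
Terminal payoffs (K − S): max(-67.2, 0) = 0, max(-4.8, 0) = 0, max(36.8, 0) = 36.8
Node u (S = 156): V_u = e^(−0.09)·[0.7354·0.0000 + 0.2646·0.0000] = 0.0000
Node d (S = 104): V_d = e^(−0.09)·[0.7354·0.0000 + 0.2646·36.8000] = 8.8980
Node 0 (S = 130): V_0 = e^(−0.09)·[0.7354·0.0000 + 0.2646·8.8980] = 2.1515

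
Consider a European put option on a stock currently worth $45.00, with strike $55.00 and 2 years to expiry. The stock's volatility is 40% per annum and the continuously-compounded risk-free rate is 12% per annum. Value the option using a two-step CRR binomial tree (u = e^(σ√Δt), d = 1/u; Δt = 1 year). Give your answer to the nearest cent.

$9.26

CRR parameters: u = e^(σ√Δt) = e^(0.4·√1) = 1.4918, d = 1/u = 0.6703
Per-period rate: rΔt = 0.12·1 = 0.12, so R = e^0.12 = 1.1275
Risk-neutral probability p = (e^0.12 − 0.6703)/(1.4918 − 0.6703) = 0.4572/0.8215 = 0.5565
Terminal stock prices: S_uu = 100.1, S_ud = 45, S_dd = 20.22
Terminal payoffs (K − S): max(-45.15, 0) = 0, max(10, 0) = 10, max(34.78, 0) = 34.78
Node u (S = 67.13): V_u = e^(−0.12)·[0.5565·0.0000 + 0.4435·10.0000] = 3.9334
Node d (S = 30.16): V_d = e^(−0.12)·[0.5565·10.0000 + 0.4435·34.7802] = 18.6162
Node 0 (S = 45): V_0 = e^(−0.12)·[0.5565·3.9334 + 0.4435·18.6162] = 9.2639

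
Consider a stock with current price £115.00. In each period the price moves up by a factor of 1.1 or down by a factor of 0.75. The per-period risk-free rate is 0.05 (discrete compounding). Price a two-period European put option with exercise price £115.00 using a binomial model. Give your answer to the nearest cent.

£5.40

Risk-neutral probability p = (1 + 0.05 − 0.75)/(1.1 − 0.75) = 0.3000/0.3500 = 0.8571
Terminal stock prices: S_uu = 139.2, S_ud = 94.88, S_dd = 64.69
Terminal payoffs (K − S): max(-24.15, 0) = 0, max(20.12, 0) = 20.12, max(50.31, 0) = 50.31
Node u (S = 126.5): V_u = 1/1.05·[0.8571·0.0000 + 0.1429·20.1250] = 2.7381
Node d (S = 86.25): V_d = 1/1.05·[0.8571·20.1250 + 0.1429·50.3125] = 23.2738
Node 0 (S = 115): V_0 = 1/1.05·[0.8571·2.7381 + 0.1429·23.2738] = 5.4017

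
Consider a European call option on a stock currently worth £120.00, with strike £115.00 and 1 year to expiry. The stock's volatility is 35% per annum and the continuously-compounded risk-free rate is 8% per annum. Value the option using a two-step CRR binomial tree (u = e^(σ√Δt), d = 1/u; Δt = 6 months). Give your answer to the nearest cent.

£22.74

CRR parameters: u = e^(σ√Δt) = e^(0.35·√0.5) = 1.2808, d = 1/u = 0.7808
Per-period rate: rΔt = 0.08·0.5 = 0.04, so R = e^0.04 = 1.0408
Risk-neutral probability p = (e^0.04 − 0.7808)/(1.2808 − 0.7808) = 0.2601/0.5000 = 0.5201
Terminal stock prices: S_uu = 196.9, S_ud = 120, S_dd = 73.15
Terminal payoffs (S − K): max(81.85, 0) = 81.85, max(5, 0) = 5, max(-41.85, 0) = 0
Node u (S = 153.7): V_u = e^(−0.04)·[0.5201·81.8548 + 0.4799·5.0000] = 43.2056
Node d (S = 93.69): V_d = e^(−0.04)·[0.5201·5.0000 + 0.4799·0.0000] = 2.4983
Node 0 (S = 120): V_0 = e^(−0.04)·[0.5201·43.2056 + 0.4799·2.4983] = 22.7404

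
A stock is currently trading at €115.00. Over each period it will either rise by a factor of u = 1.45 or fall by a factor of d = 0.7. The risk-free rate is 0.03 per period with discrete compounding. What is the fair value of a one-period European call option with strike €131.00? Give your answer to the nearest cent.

Risk-neutral probability p = (1 + 0.03 − 0.7)/(1.45 − 0.7) = 0.3300/0.7500 = 0.4400
Terminal stock prices: S_u = 166.8, S_d = 80.5
Terminal payoffs (S − K): max(35.75, 0) = 35.75, max(-50.5, 0) = 0
Node 0 (S = 115): V_0 = 1/1.03·[0.4400·35.7500 + 0.5600·0.0000] = 15.2718

€15.27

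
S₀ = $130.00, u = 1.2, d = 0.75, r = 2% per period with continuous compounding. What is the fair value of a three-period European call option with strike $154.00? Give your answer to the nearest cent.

$14.40

Risk-neutral probability p = (e^0.02 − 0.75)/(1.2 − 0.75) = 0.2702/0.4500 = 0.6004
Terminal stock prices: S_uuu = 224.6, S_uud = 140.4, S_udd = 87.75, S_ddd = 54.84
Terminal payoffs (S − K): max(70.64, 0) = 70.64, max(-13.6, 0) = 0, max(-66.25, 0) = 0, max(-99.16, 0) = 0
Node uu (S = 187.2): V_uu = e^(−0.02)·[0.6004·70.6400 + 0.3996·0.0000] = 41.5757
Node ud (S = 117): V_ud = e^(−0.02)·[0.6004·0.0000 + 0.3996·0.0000] = 0.0000
Node dd (S = 73.12): V_dd = e^(−0.02)·[0.6004·0.0000 + 0.3996·0.0000] = 0.0000
Node u (S = 156): V_u = e^(−0.02)·[0.6004·41.5757 + 0.3996·0.0000] = 24.4697
Node d (S = 97.5): V_d = e^(−0.02)·[0.6004·0.0000 + 0.3996·0.0000] = 0.0000
Node 0 (S = 130): V_0 = e^(−0.02)·[0.6004·24.4697 + 0.3996·0.0000] = 14.4018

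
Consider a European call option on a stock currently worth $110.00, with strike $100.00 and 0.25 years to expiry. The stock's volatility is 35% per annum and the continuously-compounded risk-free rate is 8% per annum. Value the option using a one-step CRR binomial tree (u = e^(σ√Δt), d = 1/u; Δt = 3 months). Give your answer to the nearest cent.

$15.63

CRR parameters: u = e^(σ√Δt) = e^(0.35·√0.25) = 1.1912, d = 1/u = 0.8395
Per-period rate: rΔt = 0.08·0.25 = 0.02, so R = e^0.02 = 1.0202
Risk-neutral probability p = (e^0.02 − 0.8395)/(1.1912 − 0.8395) = 0.1807/0.3518 = 0.5138
Terminal stock prices: S_u = 131, S_d = 92.34
Terminal payoffs (S − K): max(31.04, 0) = 31.04, max(-7.66, 0) = 0
Node 0 (S = 110): V_0 = e^(−0.02)·[0.5138·31.0371 + 0.4862·0.0000] = 15.6307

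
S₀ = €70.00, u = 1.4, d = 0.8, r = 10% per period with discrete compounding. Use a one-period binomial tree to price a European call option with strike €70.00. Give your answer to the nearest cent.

€12.73

Risk-neutral probability p = (1 + 0.1 − 0.8)/(1.4 − 0.8) = 0.3000/0.6000 = 0.5000
Terminal stock prices: S_u = 98, S_d = 56
Terminal payoffs (S − K): max(28, 0) = 28, max(-14, 0) = 0
Node 0 (S = 70): V_0 = 1/1.1·[0.5000·28.0000 + 0.5000·0.0000] = 12.7273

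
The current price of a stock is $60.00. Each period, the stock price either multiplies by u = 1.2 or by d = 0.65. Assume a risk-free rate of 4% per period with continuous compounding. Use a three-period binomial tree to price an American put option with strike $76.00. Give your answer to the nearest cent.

Risk-neutral probability p = (e^0.04 − 0.65)/(1.2 − 0.65) = 0.3908/0.5500 = 0.7106
Terminal stock prices: S_uuu = 103.7, S_uud = 56.16, S_udd = 30.42, S_ddd = 16.48
Terminal payoffs (K − S): max(-27.68, 0) = 0, max(19.84, 0) = 19.84, max(45.58, 0) = 45.58, max(59.52, 0) = 59.52
Node uu (S = 86.4): continuation = e^(−0.04)·[0.7106·0.0000 + 0.2894·19.8400] = 5.5172; exercise value = 0.0000 ≤ continuation, so V_uu = 5.5172
Node ud (S = 46.8): continuation = e^(−0.04)·[0.7106·19.8400 + 0.2894·45.5800] = 26.2200; exercise value = 29.2000 > continuation, so V_ud = 29.2000 (exercise)
Node dd (S = 25.35): continuation = e^(−0.04)·[0.7106·45.5800 + 0.2894·59.5225] = 47.6700; exercise value = 50.6500 > continuation, so V_dd = 50.6500 (exercise)
Node u (S = 72): continuation = e^(−0.04)·[0.7106·5.5172 + 0.2894·29.2000] = 11.8867; exercise value = 4.0000 ≤ continuation, so V_u = 11.8867
Node d (S = 39): continuation = e^(−0.04)·[0.7106·29.2000 + 0.2894·50.6500] = 34.0200; exercise value = 37.0000 > continuation, so V_d = 37.0000 (exercise)
Node 0 (S = 60): continuation = e^(−0.04)·[0.7106·11.8867 + 0.2894·37.0000] = 18.4043; exercise value = 16.0000 ≤ continuation, so V_0 = 18.4043

$18.40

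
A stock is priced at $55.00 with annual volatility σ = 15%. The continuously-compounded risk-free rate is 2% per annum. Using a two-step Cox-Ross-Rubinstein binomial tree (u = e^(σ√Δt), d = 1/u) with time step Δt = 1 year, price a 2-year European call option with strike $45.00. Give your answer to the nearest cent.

$12.67

CRR parameters: u = e^(σ√Δt) = e^(0.15·√1) = 1.1618, d = 1/u = 0.8607
Per-period rate: rΔt = 0.02·1 = 0.02, so R = e^0.02 = 1.0202
Risk-neutral probability p = (e^0.02 − 0.8607)/(1.1618 − 0.8607) = 0.1595/0.3011 = 0.5297
Terminal stock prices: S_uu = 74.24, S_ud = 55, S_dd = 40.75
Terminal payoffs (S − K): max(29.24, 0) = 29.24, max(10, 0) = 10, max(-4.255, 0) = 0
Node u (S = 63.9): V_u = e^(−0.02)·[0.5297·29.2422 + 0.4703·10.0000] = 19.7919
Node d (S = 47.34): V_d = e^(−0.02)·[0.5297·10.0000 + 0.4703·0.0000] = 5.1917
Node 0 (S = 55): V_0 = e^(−0.02)·[0.5297·19.7919 + 0.4703·5.1917] = 12.6689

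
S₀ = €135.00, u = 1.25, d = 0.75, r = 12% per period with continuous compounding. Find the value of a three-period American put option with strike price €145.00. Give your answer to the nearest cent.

€12.19

Risk-neutral probability p = (e^0.12 − 0.75)/(1.25 − 0.75) = 0.3775/0.5000 = 0.7550
Terminal stock prices: S_uuu = 263.7, S_uud = 158.2, S_udd = 94.92, S_ddd = 56.95
Terminal payoffs (K − S): max(-118.7, 0) = 0, max(-13.2, 0) = 0, max(50.08, 0) = 50.08, max(88.05, 0) = 88.05
Node uu (S = 210.9): continuation = e^(−0.12)·[0.7550·0.0000 + 0.2450·0.0000] = 0.0000; exercise value = 0.0000 ≤ continuation, so V_uu = 0.0000
Node ud (S = 126.6): continuation = e^(−0.12)·[0.7550·0.0000 + 0.2450·50.0781] = 10.8820; exercise value = 18.4375 > continuation, so V_ud = 18.4375 (exercise)
Node dd (S = 75.94): continuation = e^(−0.12)·[0.7550·50.0781 + 0.2450·88.0469] = 52.6660; exercise value = 69.0625 > continuation, so V_dd = 69.0625 (exercise)
Node u (S = 168.8): continuation = e^(−0.12)·[0.7550·0.0000 + 0.2450·18.4375] = 4.0065; exercise value = 0.0000 ≤ continuation, so V_u = 4.0065
Node d (S = 101.2): continuation = e^(−0.12)·[0.7550·18.4375 + 0.2450·69.0625] = 27.3535; exercise value = 43.7500 > continuation, so V_d = 43.7500 (exercise)
Node 0 (S = 135): continuation = e^(−0.12)·[0.7550·4.0065 + 0.2450·43.7500] = 12.1897; exercise value = 10.0000 ≤ continuation, so V_0 = 12.1897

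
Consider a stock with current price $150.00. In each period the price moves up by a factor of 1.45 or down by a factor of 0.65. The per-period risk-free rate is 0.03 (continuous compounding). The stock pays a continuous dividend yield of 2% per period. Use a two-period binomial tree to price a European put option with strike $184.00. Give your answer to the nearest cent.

Per-period risk-free factor R = e^0.03 = 1.0305; dividend-adjusted growth = e^(0.03−0.02) = 1.0101.
Risk-neutral probability p = (1.0101 − 0.65)/(1.45 − 0.65) = 0.3601/0.8000 = 0.4501
Terminal stock prices: S_uu = 315.4, S_ud = 141.4, S_dd = 63.38
Terminal payoffs (K − S): max(-131.4, 0) = 0, max(42.62, 0) = 42.62, max(120.6, 0) = 120.6
Node u (S = 217.5): V_u = e^(−0.03)·[0.4501·0.0000 + 0.5499·42.6250] = 22.7483
Node d (S = 97.5): V_d = e^(−0.03)·[0.4501·42.6250 + 0.5499·120.6250] = 82.9926
Node 0 (S = 150): V_0 = e^(−0.03)·[0.4501·22.7483 + 0.5499·82.9926] = 54.2274

$54.23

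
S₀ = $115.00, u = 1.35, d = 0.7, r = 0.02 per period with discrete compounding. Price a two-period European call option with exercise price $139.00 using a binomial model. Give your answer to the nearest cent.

Risk-neutral probability p = (1 + 0.02 − 0.7)/(1.35 − 0.7) = 0.3200/0.6500 = 0.4923
Terminal stock prices: S_uu = 209.6, S_ud = 108.7, S_dd = 56.35
Terminal payoffs (S − K): max(70.59, 0) = 70.59, max(-30.33, 0) = 0, max(-82.65, 0) = 0
Node u (S = 155.2): V_u = 1/1.02·[0.4923·70.5875 + 0.5077·0.0000] = 34.0694
Node d (S = 80.5): V_d = 1/1.02·[0.4923·0.0000 + 0.5077·0.0000] = 0.0000
Node 0 (S = 115): V_0 = 1/1.02·[0.4923·34.0694 + 0.5077·0.0000] = 16.4437

$16.44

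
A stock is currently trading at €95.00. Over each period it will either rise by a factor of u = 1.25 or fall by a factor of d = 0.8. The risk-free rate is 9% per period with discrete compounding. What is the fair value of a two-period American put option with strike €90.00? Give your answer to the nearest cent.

Risk-neutral probability p = (1 + 0.09 − 0.8)/(1.25 − 0.8) = 0.2900/0.4500 = 0.6444
Terminal stock prices: S_uu = 148.4, S_ud = 95, S_dd = 60.8
Terminal payoffs (K − S): max(-58.44, 0) = 0, max(-5, 0) = 0, max(29.2, 0) = 29.2
Node u (S = 118.8): continuation = 1/1.09·[0.6444·0.0000 + 0.3556·0.0000] = 0.0000; exercise value = 0.0000 ≤ continuation, so V_u = 0.0000
Node d (S = 76): continuation = 1/1.09·[0.6444·0.0000 + 0.3556·29.2000] = 9.5250; exercise value = 14.0000 > continuation, so V_d = 14.0000 (exercise)
Node 0 (S = 95): continuation = 1/1.09·[0.6444·0.0000 + 0.3556·14.0000] = 4.5668; exercise value = 0.0000 ≤ continuation, so V_0 = 4.5668

€4.57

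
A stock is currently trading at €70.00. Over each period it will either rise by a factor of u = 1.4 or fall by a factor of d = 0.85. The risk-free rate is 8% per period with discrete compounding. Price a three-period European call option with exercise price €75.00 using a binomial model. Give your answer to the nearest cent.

€16.88

Risk-neutral probability p = (1 + 0.08 − 0.85)/(1.4 − 0.85) = 0.2300/0.5500 = 0.4182
Terminal stock prices: S_uuu = 192.1, S_uud = 116.6, S_udd = 70.8, S_ddd = 42.99
Terminal payoffs (S − K): max(117.1, 0) = 117.1, max(41.62, 0) = 41.62, max(-4.195, 0) = 0, max(-32.01, 0) = 0
Node uu (S = 137.2): V_uu = 1/1.08·[0.4182·117.0800 + 0.5818·41.6200] = 67.7556
Node ud (S = 83.3): V_ud = 1/1.08·[0.4182·41.6200 + 0.5818·0.0000] = 16.1155
Node dd (S = 50.57): V_dd = 1/1.08·[0.4182·0.0000 + 0.5818·0.0000] = 0.0000
Node u (S = 98): V_u = 1/1.08·[0.4182·67.7556 + 0.5818·16.1155] = 34.9171
Node d (S = 59.5): V_d = 1/1.08·[0.4182·16.1155 + 0.5818·0.0000] = 6.2400
Node 0 (S = 70): V_0 = 1/1.08·[0.4182·34.9171 + 0.5818·6.2400] = 16.8817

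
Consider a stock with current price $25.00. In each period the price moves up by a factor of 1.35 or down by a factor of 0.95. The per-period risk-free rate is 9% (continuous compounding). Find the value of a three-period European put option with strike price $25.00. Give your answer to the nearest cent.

Risk-neutral probability p = (e^0.09 − 0.95)/(1.35 − 0.95) = 0.1442/0.4000 = 0.3604
Terminal stock prices: S_uuu = 61.51, S_uud = 43.28, S_udd = 30.46, S_ddd = 21.43
Terminal payoffs (K − S): max(-36.51, 0) = 0, max(-18.28, 0) = 0, max(-5.459, 0) = 0, max(3.566, 0) = 3.566
Node uu (S = 45.56): V_uu = e^(−0.09)·[0.3604·0.0000 + 0.6396·0.0000] = 0.0000
Node ud (S = 32.06): V_ud = e^(−0.09)·[0.3604·0.0000 + 0.6396·0.0000] = 0.0000
Node dd (S = 22.56): V_dd = e^(−0.09)·[0.3604·0.0000 + 0.6396·3.5656] = 2.0842
Node u (S = 33.75): V_u = e^(−0.09)·[0.3604·0.0000 + 0.6396·0.0000] = 0.0000
Node d (S = 23.75): V_d = e^(−0.09)·[0.3604·0.0000 + 0.6396·2.0842] = 1.2182
Node 0 (S = 25): V_0 = e^(−0.09)·[0.3604·0.0000 + 0.6396·1.2182] = 0.7121

$0.71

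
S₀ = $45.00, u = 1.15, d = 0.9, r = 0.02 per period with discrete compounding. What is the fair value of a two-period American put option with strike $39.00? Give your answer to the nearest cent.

$0.66

Risk-neutral probability p = (1 + 0.02 − 0.9)/(1.15 − 0.9) = 0.1200/0.2500 = 0.4800
Terminal stock prices: S_uu = 59.51, S_ud = 46.57, S_dd = 36.45
Terminal payoffs (K − S): max(-20.51, 0) = 0, max(-7.575, 0) = 0, max(2.55, 0) = 2.55
Node u (S = 51.75): continuation = 1/1.02·[0.4800·0.0000 + 0.5200·0.0000] = 0.0000; exercise value = 0.0000 ≤ continuation, so V_u = 0.0000
Node d (S = 40.5): continuation = 1/1.02·[0.4800·0.0000 + 0.5200·2.5500] = 1.3000; exercise value = 0.0000 ≤ continuation, so V_d = 1.3000
Node 0 (S = 45): continuation = 1/1.02·[0.4800·0.0000 + 0.5200·1.3000] = 0.6627; exercise value = 0.0000 ≤ continuation, so V_0 = 0.6627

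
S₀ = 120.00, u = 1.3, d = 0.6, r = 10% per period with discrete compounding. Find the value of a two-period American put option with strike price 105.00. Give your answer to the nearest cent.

Risk-neutral probability p = (1 + 0.1 − 0.6)/(1.3 − 0.6) = 0.5000/0.7000 = 0.7143
Terminal stock prices: S_uu = 202.8, S_ud = 93.6, S_dd = 43.2
Terminal payoffs (K − S): max(-97.8, 0) = 0, max(11.4, 0) = 11.4, max(61.8, 0) = 61.8
Node u (S = 156): continuation = 1/1.1·[0.7143·0.0000 + 0.2857·11.4000] = 2.9610; exercise value = 0.0000 ≤ continuation, so V_u = 2.9610
Node d (S = 72): continuation = 1/1.1·[0.7143·11.4000 + 0.2857·61.8000] = 23.4545; exercise value = 33.0000 > continuation, so V_d = 33.0000 (exercise)
Node 0 (S = 120): continuation = 1/1.1·[0.7143·2.9610 + 0.2857·33.0000] = 10.4942; exercise value = 0.0000 ≤ continuation, so V_0 = 10.4942

10.49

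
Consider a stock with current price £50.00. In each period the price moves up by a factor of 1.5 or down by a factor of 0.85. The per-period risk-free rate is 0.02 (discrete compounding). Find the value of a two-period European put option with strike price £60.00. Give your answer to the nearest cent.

£12.51

Risk-neutral probability p = (1 + 0.02 − 0.85)/(1.5 − 0.85) = 0.1700/0.6500 = 0.2615
Terminal stock prices: S_uu = 112.5, S_ud = 63.75, S_dd = 36.12
Terminal payoffs (K − S): max(-52.5, 0) = 0, max(-3.75, 0) = 0, max(23.88, 0) = 23.88
Node u (S = 75): V_u = 1/1.02·[0.2615·0.0000 + 0.7385·0.0000] = 0.0000
Node d (S = 42.5): V_d = 1/1.02·[0.2615·0.0000 + 0.7385·23.8750] = 17.2851
Node 0 (S = 50): V_0 = 1/1.02·[0.2615·0.0000 + 0.7385·17.2851] = 12.5141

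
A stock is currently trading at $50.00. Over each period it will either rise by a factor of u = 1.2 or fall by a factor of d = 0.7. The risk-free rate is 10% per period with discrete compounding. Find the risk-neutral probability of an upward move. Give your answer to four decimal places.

Risk-neutral probability p = (1 + 0.1 − 0.7)/(1.2 − 0.7) = 0.4000/0.5000 = 0.8000

p = 0.8000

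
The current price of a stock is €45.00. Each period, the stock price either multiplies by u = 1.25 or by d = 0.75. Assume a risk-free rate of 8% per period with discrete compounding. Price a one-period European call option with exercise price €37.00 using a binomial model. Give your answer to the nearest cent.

Risk-neutral probability p = (1 + 0.08 − 0.75)/(1.25 − 0.75) = 0.3300/0.5000 = 0.6600
Terminal stock prices: S_u = 56.25, S_d = 33.75
Terminal payoffs (S − K): max(19.25, 0) = 19.25, max(-3.25, 0) = 0
Node 0 (S = 45): V_0 = 1/1.08·[0.6600·19.2500 + 0.3400·0.0000] = 11.7639

€11.76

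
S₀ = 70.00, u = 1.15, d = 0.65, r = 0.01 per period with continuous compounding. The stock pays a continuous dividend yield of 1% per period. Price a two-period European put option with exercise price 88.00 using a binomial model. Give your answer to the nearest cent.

19.84

Per-period risk-free factor R = e^0.01 = 1.0101; dividend-adjusted growth = e^(0.01−0.01) = 1.0000.
Risk-neutral probability p = (1.0000 − 0.65)/(1.15 − 0.65) = 0.3500/0.5000 = 0.7000
Terminal stock prices: S_uu = 92.57, S_ud = 52.33, S_dd = 29.58
Terminal payoffs (K − S): max(-4.575, 0) = 0, max(35.67, 0) = 35.67, max(58.42, 0) = 58.42
Node u (S = 80.5): V_u = e^(−0.01)·[0.7000·0.0000 + 0.3000·35.6750] = 10.5960
Node d (S = 45.5): V_d = e^(−0.01)·[0.7000·35.6750 + 0.3000·58.4250] = 42.0771
Node 0 (S = 70): V_0 = e^(−0.01)·[0.7000·10.5960 + 0.3000·42.0771] = 19.8409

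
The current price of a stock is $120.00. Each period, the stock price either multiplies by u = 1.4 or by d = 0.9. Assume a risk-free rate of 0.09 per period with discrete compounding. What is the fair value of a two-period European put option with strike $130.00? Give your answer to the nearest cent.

Risk-neutral probability p = (1 + 0.09 − 0.9)/(1.4 − 0.9) = 0.1900/0.5000 = 0.3800
Terminal stock prices: S_uu = 235.2, S_ud = 151.2, S_dd = 97.2
Terminal payoffs (K − S): max(-105.2, 0) = 0, max(-21.2, 0) = 0, max(32.8, 0) = 32.8
Node u (S = 168): V_u = 1/1.09·[0.3800·0.0000 + 0.6200·0.0000] = 0.0000
Node d (S = 108): V_d = 1/1.09·[0.3800·0.0000 + 0.6200·32.8000] = 18.6569
Node 0 (S = 120): V_0 = 1/1.09·[0.3800·0.0000 + 0.6200·18.6569] = 10.6122

$10.61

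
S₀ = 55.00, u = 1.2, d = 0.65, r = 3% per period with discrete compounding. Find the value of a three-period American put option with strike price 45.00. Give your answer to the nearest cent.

4.03

Risk-neutral probability p = (1 + 0.03 − 0.65)/(1.2 − 0.65) = 0.3800/0.5500 = 0.6909
Terminal stock prices: S_uuu = 95.04, S_uud = 51.48, S_udd = 27.89, S_ddd = 15.1
Terminal payoffs (K − S): max(-50.04, 0) = 0, max(-6.48, 0) = 0, max(17.11, 0) = 17.11, max(29.9, 0) = 29.9
Node uu (S = 79.2): continuation = 1/1.03·[0.6909·0.0000 + 0.3091·0.0000] = 0.0000; exercise value = 0.0000 ≤ continuation, so V_uu = 0.0000
Node ud (S = 42.9): continuation = 1/1.03·[0.6909·0.0000 + 0.3091·17.1150] = 5.1360; exercise value = 2.1000 ≤ continuation, so V_ud = 5.1360
Node dd (S = 23.24): continuation = 1/1.03·[0.6909·17.1150 + 0.3091·29.8956] = 20.4518; exercise value = 21.7625 > continuation, so V_dd = 21.7625 (exercise)
Node u (S = 66): continuation = 1/1.03·[0.6909·0.0000 + 0.3091·5.1360] = 1.5413; exercise value = 0.0000 ≤ continuation, so V_u = 1.5413
Node d (S = 35.75): continuation = 1/1.03·[0.6909·5.1360 + 0.3091·21.7625] = 9.9758; exercise value = 9.2500 ≤ continuation, so V_d = 9.9758
Node 0 (S = 55): continuation = 1/1.03·[0.6909·1.5413 + 0.3091·9.9758] = 4.0275; exercise value = 0.0000 ≤ continuation, so V_0 = 4.0275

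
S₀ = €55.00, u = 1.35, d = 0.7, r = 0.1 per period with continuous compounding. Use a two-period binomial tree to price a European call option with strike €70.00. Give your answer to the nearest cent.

Risk-neutral probability p = (e^0.1 − 0.7)/(1.35 − 0.7) = 0.4052/0.6500 = 0.6233
Terminal stock prices: S_uu = 100.2, S_ud = 51.97, S_dd = 26.95
Terminal payoffs (S − K): max(30.24, 0) = 30.24, max(-18.03, 0) = 0, max(-43.05, 0) = 0
Node u (S = 74.25): V_u = e^(−0.1)·[0.6233·30.2375 + 0.3767·0.0000] = 17.0546
Node d (S = 38.5): V_d = e^(−0.1)·[0.6233·0.0000 + 0.3767·0.0000] = 0.0000
Node 0 (S = 55): V_0 = e^(−0.1)·[0.6233·17.0546 + 0.3767·0.0000] = 9.6192

€9.62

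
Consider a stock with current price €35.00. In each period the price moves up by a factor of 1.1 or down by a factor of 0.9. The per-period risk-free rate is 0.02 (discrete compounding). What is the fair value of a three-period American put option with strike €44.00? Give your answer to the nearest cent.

€9.00

Risk-neutral probability p = (1 + 0.02 − 0.9)/(1.1 − 0.9) = 0.1200/0.2000 = 0.6000
Terminal stock prices: S_uuu = 46.59, S_uud = 38.12, S_udd = 31.19, S_ddd = 25.52
Terminal payoffs (K − S): max(-2.585, 0) = 0, max(5.885, 0) = 5.885, max(12.81, 0) = 12.81, max(18.48, 0) = 18.48
Node uu (S = 42.35): continuation = 1/1.02·[0.6000·0.0000 + 0.4000·5.8850] = 2.3078; exercise value = 1.6500 ≤ continuation, so V_uu = 2.3078
Node ud (S = 34.65): continuation = 1/1.02·[0.6000·5.8850 + 0.4000·12.8150] = 8.4873; exercise value = 9.3500 > continuation, so V_ud = 9.3500 (exercise)
Node dd (S = 28.35): continuation = 1/1.02·[0.6000·12.8150 + 0.4000·18.4850] = 14.7873; exercise value = 15.6500 > continuation, so V_dd = 15.6500 (exercise)
Node u (S = 38.5): continuation = 1/1.02·[0.6000·2.3078 + 0.4000·9.3500] = 5.0242; exercise value = 5.5000 > continuation, so V_u = 5.5000 (exercise)
Node d (S = 31.5): continuation = 1/1.02·[0.6000·9.3500 + 0.4000·15.6500] = 11.6373; exercise value = 12.5000 > continuation, so V_d = 12.5000 (exercise)
Node 0 (S = 35): continuation = 1/1.02·[0.6000·5.5000 + 0.4000·12.5000] = 8.1373; exercise value = 9.0000 > continuation, so V_0 = 9.0000 (exercise)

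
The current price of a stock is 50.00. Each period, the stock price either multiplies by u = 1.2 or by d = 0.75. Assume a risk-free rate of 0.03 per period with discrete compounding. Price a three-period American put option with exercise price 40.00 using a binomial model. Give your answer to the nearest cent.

2.61

Risk-neutral probability p = (1 + 0.03 − 0.75)/(1.2 − 0.75) = 0.2800/0.4500 = 0.6222
Terminal stock prices: S_uuu = 86.4, S_uud = 54, S_udd = 33.75, S_ddd = 21.09
Terminal payoffs (K − S): max(-46.4, 0) = 0, max(-14, 0) = 0, max(6.25, 0) = 6.25, max(18.91, 0) = 18.91
Node uu (S = 72): continuation = 1/1.03·[0.6222·0.0000 + 0.3778·0.0000] = 0.0000; exercise value = 0.0000 ≤ continuation, so V_uu = 0.0000
Node ud (S = 45): continuation = 1/1.03·[0.6222·0.0000 + 0.3778·6.2500] = 2.2923; exercise value = 0.0000 ≤ continuation, so V_ud = 2.2923
Node dd (S = 28.12): continuation = 1/1.03·[0.6222·6.2500 + 0.3778·18.9062] = 10.7100; exercise value = 11.8750 > continuation, so V_dd = 11.8750 (exercise)
Node u (S = 60): continuation = 1/1.03·[0.6222·0.0000 + 0.3778·2.2923] = 0.8408; exercise value = 0.0000 ≤ continuation, so V_u = 0.8408
Node d (S = 37.5): continuation = 1/1.03·[0.6222·2.2923 + 0.3778·11.8750] = 5.7402; exercise value = 2.5000 ≤ continuation, so V_d = 5.7402
Node 0 (S = 50): continuation = 1/1.03·[0.6222·0.8408 + 0.3778·5.7402] = 2.6133; exercise value = 0.0000 ≤ continuation, so V_0 = 2.6133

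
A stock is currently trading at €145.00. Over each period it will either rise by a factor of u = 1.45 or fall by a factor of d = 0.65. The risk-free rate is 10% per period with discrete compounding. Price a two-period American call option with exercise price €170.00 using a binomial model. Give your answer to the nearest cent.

€35.27

Risk-neutral probability p = (1 + 0.1 − 0.65)/(1.45 − 0.65) = 0.4500/0.8000 = 0.5625
Terminal stock prices: S_uu = 304.9, S_ud = 136.7, S_dd = 61.26
Terminal payoffs (S − K): max(134.9, 0) = 134.9, max(-33.34, 0) = 0, max(-108.7, 0) = 0
Node u (S = 210.2): continuation = 1/1.1·[0.5625·134.8625 + 0.4375·0.0000] = 68.9638; exercise value = 40.2500 ≤ continuation, so V_u = 68.9638
Node d (S = 94.25): continuation = 1/1.1·[0.5625·0.0000 + 0.4375·0.0000] = 0.0000; exercise value = 0.0000 ≤ continuation, so V_d = 0.0000
Node 0 (S = 145): continuation = 1/1.1·[0.5625·68.9638 + 0.4375·0.0000] = 35.2656; exercise value = 0.0000 ≤ continuation, so V_0 = 35.2656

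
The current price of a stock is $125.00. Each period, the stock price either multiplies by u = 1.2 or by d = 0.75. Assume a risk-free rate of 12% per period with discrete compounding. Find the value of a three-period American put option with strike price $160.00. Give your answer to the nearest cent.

Risk-neutral probability p = (1 + 0.12 − 0.75)/(1.2 − 0.75) = 0.3700/0.4500 = 0.8222
Terminal stock prices: S_uuu = 216, S_uud = 135, S_udd = 84.38, S_ddd = 52.73
Terminal payoffs (K − S): max(-56, 0) = 0, max(25, 0) = 25, max(75.62, 0) = 75.62, max(107.3, 0) = 107.3
Node uu (S = 180): continuation = 1/1.12·[0.8222·0.0000 + 0.1778·25.0000] = 3.9683; exercise value = 0.0000 ≤ continuation, so V_uu = 3.9683
Node ud (S = 112.5): continuation = 1/1.12·[0.8222·25.0000 + 0.1778·75.6250] = 30.3571; exercise value = 47.5000 > continuation, so V_ud = 47.5000 (exercise)
Node dd (S = 70.31): continuation = 1/1.12·[0.8222·75.6250 + 0.1778·107.2656] = 72.5446; exercise value = 89.6875 > continuation, so V_dd = 89.6875 (exercise)
Node u (S = 150): continuation = 1/1.12·[0.8222·3.9683 + 0.1778·47.5000] = 10.4529; exercise value = 10.0000 ≤ continuation, so V_u = 10.4529
Node d (S = 93.75): continuation = 1/1.12·[0.8222·47.5000 + 0.1778·89.6875] = 49.1071; exercise value = 66.2500 > continuation, so V_d = 66.2500 (exercise)
Node 0 (S = 125): continuation = 1/1.12·[0.8222·10.4529 + 0.1778·66.2500] = 18.1896; exercise value = 35.0000 > continuation, so V_0 = 35.0000 (exercise)

$35.00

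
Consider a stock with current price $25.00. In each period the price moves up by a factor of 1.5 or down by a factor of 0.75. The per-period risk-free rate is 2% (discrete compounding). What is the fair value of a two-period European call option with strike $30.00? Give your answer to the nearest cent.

$3.27

Risk-neutral probability p = (1 + 0.02 − 0.75)/(1.5 − 0.75) = 0.2700/0.7500 = 0.3600
Terminal stock prices: S_uu = 56.25, S_ud = 28.12, S_dd = 14.06
Terminal payoffs (S − K): max(26.25, 0) = 26.25, max(-1.875, 0) = 0, max(-15.94, 0) = 0
Node u (S = 37.5): V_u = 1/1.02·[0.3600·26.2500 + 0.6400·0.0000] = 9.2647
Node d (S = 18.75): V_d = 1/1.02·[0.3600·0.0000 + 0.6400·0.0000] = 0.0000
Node 0 (S = 25): V_0 = 1/1.02·[0.3600·9.2647 + 0.6400·0.0000] = 3.2699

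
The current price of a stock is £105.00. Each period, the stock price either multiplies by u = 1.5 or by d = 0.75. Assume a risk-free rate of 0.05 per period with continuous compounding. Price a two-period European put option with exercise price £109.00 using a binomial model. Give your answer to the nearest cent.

Risk-neutral probability p = (e^0.05 − 0.75)/(1.5 − 0.75) = 0.3013/0.7500 = 0.4017
Terminal stock prices: S_uu = 236.2, S_ud = 118.1, S_dd = 59.06
Terminal payoffs (K − S): max(-127.2, 0) = 0, max(-9.125, 0) = 0, max(49.94, 0) = 49.94
Node u (S = 157.5): V_u = e^(−0.05)·[0.4017·0.0000 + 0.5983·0.0000] = 0.0000
Node d (S = 78.75): V_d = e^(−0.05)·[0.4017·0.0000 + 0.5983·49.9375] = 28.4207
Node 0 (S = 105): V_0 = e^(−0.05)·[0.4017·0.0000 + 0.5983·28.4207] = 16.1749

£16.17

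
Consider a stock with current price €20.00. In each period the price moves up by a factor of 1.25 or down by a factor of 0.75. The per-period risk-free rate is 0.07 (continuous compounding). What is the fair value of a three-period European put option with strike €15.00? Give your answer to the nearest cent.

Risk-neutral probability p = (e^0.07 − 0.75)/(1.25 − 0.75) = 0.3225/0.5000 = 0.6450
Terminal stock prices: S_uuu = 39.06, S_uud = 23.44, S_udd = 14.06, S_ddd = 8.438
Terminal payoffs (K − S): max(-24.06, 0) = 0, max(-8.438, 0) = 0, max(0.9375, 0) = 0.9375, max(6.562, 0) = 6.562
Node uu (S = 31.25): V_uu = e^(−0.07)·[0.6450·0.0000 + 0.3550·0.0000] = 0.0000
Node ud (S = 18.75): V_ud = e^(−0.07)·[0.6450·0.0000 + 0.3550·0.9375] = 0.3103
Node dd (S = 11.25): V_dd = e^(−0.07)·[0.6450·0.9375 + 0.3550·6.5625] = 2.7359
Node u (S = 25): V_u = e^(−0.07)·[0.6450·0.0000 + 0.3550·0.3103] = 0.1027
Node d (S = 15): V_d = e^(−0.07)·[0.6450·0.3103 + 0.3550·2.7359] = 1.0922
Node 0 (S = 20): V_0 = e^(−0.07)·[0.6450·0.1027 + 0.3550·1.0922] = 0.4233

€0.42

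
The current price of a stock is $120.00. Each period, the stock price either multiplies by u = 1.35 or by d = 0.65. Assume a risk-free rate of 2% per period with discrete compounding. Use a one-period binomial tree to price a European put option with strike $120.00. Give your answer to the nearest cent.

Risk-neutral probability p = (1 + 0.02 − 0.65)/(1.35 − 0.65) = 0.3700/0.7000 = 0.5286
Terminal stock prices: S_u = 162, S_d = 78
Terminal payoffs (K − S): max(-42, 0) = 0, max(42, 0) = 42
Node 0 (S = 120): V_0 = 1/1.02·[0.5286·0.0000 + 0.4714·42.0000] = 19.4118

$19.41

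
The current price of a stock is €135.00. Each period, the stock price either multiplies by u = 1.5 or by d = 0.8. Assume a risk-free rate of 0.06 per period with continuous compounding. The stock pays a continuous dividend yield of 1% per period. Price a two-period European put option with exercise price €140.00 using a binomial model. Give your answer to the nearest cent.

€19.54

Per-period risk-free factor R = e^0.06 = 1.0618; dividend-adjusted growth = e^(0.06−0.01) = 1.0513.
Risk-neutral probability p = (1.0513 − 0.8)/(1.5 − 0.8) = 0.2513/0.7000 = 0.3590
Terminal stock prices: S_uu = 303.8, S_ud = 162, S_dd = 86.4
Terminal payoffs (K − S): max(-163.8, 0) = 0, max(-22, 0) = 0, max(53.6, 0) = 53.6
Node u (S = 202.5): V_u = e^(−0.06)·[0.3590·0.0000 + 0.6410·0.0000] = 0.0000
Node d (S = 108): V_d = e^(−0.06)·[0.3590·0.0000 + 0.6410·53.6000] = 32.3589
Node 0 (S = 135): V_0 = e^(−0.06)·[0.3590·0.0000 + 0.6410·32.3589] = 19.5354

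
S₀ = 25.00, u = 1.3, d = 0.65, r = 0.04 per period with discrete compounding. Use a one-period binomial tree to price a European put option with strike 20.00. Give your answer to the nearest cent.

Risk-neutral probability p = (1 + 0.04 − 0.65)/(1.3 − 0.65) = 0.3900/0.6500 = 0.6000
Terminal stock prices: S_u = 32.5, S_d = 16.25
Terminal payoffs (K − S): max(-12.5, 0) = 0, max(3.75, 0) = 3.75
Node 0 (S = 25): V_0 = 1/1.04·[0.6000·0.0000 + 0.4000·3.7500] = 1.4423

1.44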